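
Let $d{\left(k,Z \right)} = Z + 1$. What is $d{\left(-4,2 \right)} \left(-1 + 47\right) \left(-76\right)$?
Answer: $-10488$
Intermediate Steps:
$d{\left(k,Z \right)} = 1 + Z$
$d{\left(-4,2 \right)} \left(-1 + 47\right) \left(-76\right) = \left(1 + 2\right) \left(-1 + 47\right) \left(-76\right) = 3 \cdot 46 \left(-76\right) = 138 \left(-76\right) = -10488$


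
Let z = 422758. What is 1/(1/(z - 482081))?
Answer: -59323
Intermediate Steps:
1/(1/(z - 482081)) = 1/(1/(422758 - 482081)) = 1/(1/(-59323)) = 1/(-1/59323) = -59323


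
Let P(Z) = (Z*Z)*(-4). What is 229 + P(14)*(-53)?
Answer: 41781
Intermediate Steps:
P(Z) = -4*Z² (P(Z) = Z²*(-4) = -4*Z²)
229 + P(14)*(-53) = 229 - 4*14²*(-53) = 229 - 4*196*(-53) = 229 - 784*(-53) = 229 + 41552 = 41781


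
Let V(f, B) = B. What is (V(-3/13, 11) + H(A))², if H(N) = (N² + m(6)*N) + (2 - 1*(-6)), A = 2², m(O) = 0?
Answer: 1225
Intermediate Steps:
A = 4
H(N) = 8 + N² (H(N) = (N² + 0*N) + (2 - 1*(-6)) = (N² + 0) + (2 + 6) = N² + 8 = 8 + N²)
(V(-3/13, 11) + H(A))² = (11 + (8 + 4²))² = (11 + (8 + 16))² = (11 + 24)² = 35² = 1225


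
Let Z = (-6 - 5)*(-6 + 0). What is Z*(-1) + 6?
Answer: -60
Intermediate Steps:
Z = 66 (Z = -11*(-6) = 66)
Z*(-1) + 6 = 66*(-1) + 6 = -66 + 6 = -60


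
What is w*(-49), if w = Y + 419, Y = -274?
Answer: -7105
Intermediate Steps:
w = 145 (w = -274 + 419 = 145)
w*(-49) = 145*(-49) = -7105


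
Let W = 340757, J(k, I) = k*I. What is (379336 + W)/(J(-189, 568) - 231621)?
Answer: -240031/112991 ≈ -2.1243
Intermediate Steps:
J(k, I) = I*k
(379336 + W)/(J(-189, 568) - 231621) = (379336 + 340757)/(568*(-189) - 231621) = 720093/(-107352 - 231621) = 720093/(-338973) = 720093*(-1/338973) = -240031/112991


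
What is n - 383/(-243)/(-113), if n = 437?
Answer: 11999200/27459 ≈ 436.99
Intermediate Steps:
n - 383/(-243)/(-113) = 437 - 383/(-243)/(-113) = 437 - 383*(-1/243)*(-1/113) = 437 + (383/243)*(-1/113) = 437 - 383/27459 = 11999200/27459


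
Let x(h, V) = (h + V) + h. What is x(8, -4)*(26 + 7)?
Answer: 396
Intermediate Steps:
x(h, V) = V + 2*h (x(h, V) = (V + h) + h = V + 2*h)
x(8, -4)*(26 + 7) = (-4 + 2*8)*(26 + 7) = (-4 + 16)*33 = 12*33 = 396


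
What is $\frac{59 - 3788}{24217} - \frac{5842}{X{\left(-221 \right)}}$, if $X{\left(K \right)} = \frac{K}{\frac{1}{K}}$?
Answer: $- \frac{323603803}{1182782497} \approx -0.2736$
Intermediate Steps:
$X{\left(K \right)} = K^{2}$ ($X{\left(K \right)} = K K = K^{2}$)
$\frac{59 - 3788}{24217} - \frac{5842}{X{\left(-221 \right)}} = \frac{59 - 3788}{24217} - \frac{5842}{\left(-221\right)^{2}} = \left(-3729\right) \frac{1}{24217} - \frac{5842}{48841} = - \frac{3729}{24217} - \frac{5842}{48841} = - \frac{323603803}{1182782497}$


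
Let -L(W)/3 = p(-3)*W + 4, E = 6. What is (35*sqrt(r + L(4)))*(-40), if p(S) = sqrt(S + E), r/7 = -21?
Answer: -1400*I*sqrt(159 + 12*sqrt(3)) ≈ -18772.0*I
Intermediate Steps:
r = -147 (r = 7*(-21) = -147)
p(S) = sqrt(6 + S) (p(S) = sqrt(S + 6) = sqrt(6 + S))
L(W) = -12 - 3*W*sqrt(3) (L(W) = -3*(sqrt(6 - 3)*W + 4) = -3*(sqrt(3)*W + 4) = -3*(W*sqrt(3) + 4) = -3*(4 + W*sqrt(3)) = -12 - 3*W*sqrt(3))
(35*sqrt(r + L(4)))*(-40) = (35*sqrt(-147 + (-12 - 3*4*sqrt(3))))*(-40) = (35*sqrt(-147 + (-12 - 12*sqrt(3))))*(-40) = (35*sqrt(-159 - 12*sqrt(3)))*(-40) = -1400*sqrt(-159 - 12*sqrt(3))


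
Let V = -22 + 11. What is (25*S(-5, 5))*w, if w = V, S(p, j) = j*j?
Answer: -6875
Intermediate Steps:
V = -11
S(p, j) = j**2
w = -11
(25*S(-5, 5))*w = (25*5**2)*(-11) = (25*25)*(-11) = 625*(-11) = -6875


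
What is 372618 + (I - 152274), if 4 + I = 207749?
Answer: 428089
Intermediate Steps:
I = 207745 (I = -4 + 207749 = 207745)
372618 + (I - 152274) = 372618 + (207745 - 152274) = 372618 + 55471 = 428089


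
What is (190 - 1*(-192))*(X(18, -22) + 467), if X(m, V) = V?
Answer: 169990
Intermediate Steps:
(190 - 1*(-192))*(X(18, -22) + 467) = (190 - 1*(-192))*(-22 + 467) = (190 + 192)*445 = 382*445 = 169990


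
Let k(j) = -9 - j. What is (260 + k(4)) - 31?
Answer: 216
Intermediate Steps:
(260 + k(4)) - 31 = (260 + (-9 - 1*4)) - 31 = (260 + (-9 - 4)) - 31 = (260 - 13) - 31 = 247 - 31 = 216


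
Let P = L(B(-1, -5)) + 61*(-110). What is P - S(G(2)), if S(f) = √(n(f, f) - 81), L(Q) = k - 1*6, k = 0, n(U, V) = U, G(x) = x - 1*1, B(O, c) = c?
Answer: -6716 - 4*I*√5 ≈ -6716.0 - 8.9443*I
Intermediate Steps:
G(x) = -1 + x (G(x) = x - 1 = -1 + x)
L(Q) = -6 (L(Q) = 0 - 1*6 = 0 - 6 = -6)
S(f) = √(-81 + f) (S(f) = √(f - 81) = √(-81 + f))
P = -6716 (P = -6 + 61*(-110) = -6 - 6710 = -6716)
P - S(G(2)) = -6716 - √(-81 + (-1 + 2)) = -6716 - √(-81 + 1) = -6716 - √(-80) = -6716 - 4*I*√5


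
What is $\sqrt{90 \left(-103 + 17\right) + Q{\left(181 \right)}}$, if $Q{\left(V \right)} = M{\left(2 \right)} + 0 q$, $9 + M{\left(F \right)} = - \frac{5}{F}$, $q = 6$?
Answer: $\frac{i \sqrt{31006}}{2} \approx 88.043 i$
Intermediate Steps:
$M{\left(F \right)} = -9 - \frac{5}{F}$
$Q{\left(V \right)} = - \frac{23}{2}$ ($Q{\left(V \right)} = \left(-9 - \frac{5}{2}\right) + 0 \cdot 6 = \left(-9 - \frac{5}{2}\right) + 0 = - \frac{23}{2} + 0 = - \frac{23}{2}$)
$\sqrt{90 \left(-103 + 17\right) + Q{\left(181 \right)}} = \sqrt{90 \left(-103 + 17\right) - \frac{23}{2}} = \sqrt{90 \left(-86\right) - \frac{23}{2}} = \sqrt{-7740 - \frac{23}{2}} = \sqrt{- \frac{15503}{2}} = \frac{i \sqrt{31006}}{2}$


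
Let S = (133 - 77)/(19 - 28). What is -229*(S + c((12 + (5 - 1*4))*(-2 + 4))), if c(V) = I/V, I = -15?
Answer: 364339/234 ≈ 1557.0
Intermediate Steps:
S = -56/9 (S = 56/(-9) = 56*(-1/9) = -56/9 ≈ -6.2222)
c(V) = -15/V
-229*(S + c((12 + (5 - 1*4))*(-2 + 4))) = -229*(-56/9 - 15*1/((-2 + 4)*(12 + (5 - 1*4)))) = -229*(-56/9 - 15*1/(2*(12 + (5 - 4)))) = -229*(-56/9 - 15*1/(2*(12 + 1))) = -229*(-56/9 - 15/(13*2)) = -229*(-56/9 - 15/26) = -229*(-1591/234) = 364339/234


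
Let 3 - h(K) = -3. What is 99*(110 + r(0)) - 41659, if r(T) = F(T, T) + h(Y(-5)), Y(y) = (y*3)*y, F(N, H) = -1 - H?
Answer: -30274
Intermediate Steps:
Y(y) = 3*y² (Y(y) = (3*y)*y = 3*y²)
h(K) = 6 (h(K) = 3 - 1*(-3) = 3 + 3 = 6)
r(T) = 5 - T (r(T) = (-1 - T) + 6 = 5 - T)
99*(110 + r(0)) - 41659 = 99*(110 + (5 - 1*0)) - 41659 = 99*(110 + (5 + 0)) - 41659 = 99*(110 + 5) - 41659 = 99*115 - 41659 = 11385 - 41659 = -30274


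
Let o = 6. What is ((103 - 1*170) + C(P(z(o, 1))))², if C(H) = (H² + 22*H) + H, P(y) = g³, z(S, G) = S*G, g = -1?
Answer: 7921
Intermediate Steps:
z(S, G) = G*S
P(y) = -1 (P(y) = (-1)³ = -1)
C(H) = H² + 23*H
((103 - 1*170) + C(P(z(o, 1))))² = ((103 - 1*170) - (23 - 1))² = ((103 - 170) - 1*22)² = (-67 - 22)² = (-89)² = 7921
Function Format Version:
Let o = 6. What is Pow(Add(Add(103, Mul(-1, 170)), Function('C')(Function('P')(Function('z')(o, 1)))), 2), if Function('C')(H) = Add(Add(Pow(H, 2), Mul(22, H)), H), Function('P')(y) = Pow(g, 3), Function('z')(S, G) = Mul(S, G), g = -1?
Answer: 7921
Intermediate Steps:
Function('z')(S, G) = Mul(G, S)
Function('P')(y) = -1 (Function('P')(y) = Pow(-1, 3) = -1)
Function('C')(H) = Add(Pow(H, 2), Mul(23, H))
Pow(Add(Add(103, Mul(-1, 170)), Function('C')(Function('P')(Function('z')(o, 1)))), 2) = Pow(Add(Add(103, Mul(-1, 170)), Mul(-1, Add(23, -1))), 2) = Pow(Add(Add(103, -170), Mul(-1, 22)), 2) = Pow(Add(-67, -22), 2) = Pow(-89, 2) = 7921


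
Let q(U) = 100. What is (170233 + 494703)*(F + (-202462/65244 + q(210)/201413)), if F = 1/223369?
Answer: -1513922551637188397828/733822436095467 ≈ -2.0631e+6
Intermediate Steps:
F = 1/223369 ≈ 4.4769e-6
(170233 + 494703)*(F + (-202462/65244 + q(210)/201413)) = (170233 + 494703)*(1/223369 + (-202462/65244 + 100/201413)) = 664936*(1/223369 + (-202462*1/65244 + 100*(1/201413))) = 664936*(1/223369 + (-101231/32622 + 100/201413)) = 664936*(1/223369 - 20385977203/6570494886) = 664936*(-4553588771362021/1467644872190934) = -1513922551637188397828/733822436095467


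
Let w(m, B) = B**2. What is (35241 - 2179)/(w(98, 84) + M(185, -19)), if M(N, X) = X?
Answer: 33062/7037 ≈ 4.6983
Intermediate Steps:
(35241 - 2179)/(w(98, 84) + M(185, -19)) = (35241 - 2179)/(84**2 - 19) = 33062/(7056 - 19) = 33062/7037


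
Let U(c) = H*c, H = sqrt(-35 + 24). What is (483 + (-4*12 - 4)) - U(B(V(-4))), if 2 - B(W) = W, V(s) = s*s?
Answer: 431 + 14*I*sqrt(11) ≈ 431.0 + 46.433*I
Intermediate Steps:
V(s) = s**2
B(W) = 2 - W
H = I*sqrt(11) (H = sqrt(-11) = I*sqrt(11) ≈ 3.3166*I)
U(c) = I*c*sqrt(11) (U(c) = (I*sqrt(11))*c = I*c*sqrt(11))
(483 + (-4*12 - 4)) - U(B(V(-4))) = (483 + (-4*12 - 4)) - I*(2 - 1*(-4)**2)*sqrt(11) = (483 + (-48 - 4)) - I*(2 - 1*16)*sqrt(11) = (483 - 52) - I*(2 - 16)*sqrt(11) = 431 - I*(-14)*sqrt(11) = 431 - (-14)*I*sqrt(11) = 431 + 14*I*sqrt(11)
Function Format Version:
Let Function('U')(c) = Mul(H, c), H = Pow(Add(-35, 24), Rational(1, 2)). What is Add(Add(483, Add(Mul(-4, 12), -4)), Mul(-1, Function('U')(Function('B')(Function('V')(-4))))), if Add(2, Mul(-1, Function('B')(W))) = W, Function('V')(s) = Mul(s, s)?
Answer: Add(431, Mul(14, I, Pow(11, Rational(1, 2)))) ≈ Add(431.00, Mul(46.433, I))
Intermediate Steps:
Function('V')(s) = Pow(s, 2)
Function('B')(W) = Add(2, Mul(-1, W))
H = Mul(I, Pow(11, Rational(1, 2))) (H = Pow(-11, Rational(1, 2)) = Mul(I, Pow(11, Rational(1, 2))) ≈ Mul(3.3166, I))
Function('U')(c) = Mul(I, c, Pow(11, Rational(1, 2))) (Function('U')(c) = Mul(Mul(I, Pow(11, Rational(1, 2))), c) = Mul(I, c, Pow(11, Rational(1, 2))))
Add(Add(483, Add(Mul(-4, 12), -4)), Mul(-1, Function('U')(Function('B')(Function('V')(-4))))) = Add(Add(483, Add(Mul(-4, 12), -4)), Mul(-1, Mul(I, Add(2, Mul(-1, Pow(-4, 2))), Pow(11, Rational(1, 2))))) = Add(Add(483, Add(-48, -4)), Mul(-1, Mul(I, Add(2, Mul(-1, 16)), Pow(11, Rational(1, 2))))) = Add(Add(483, -52), Mul(-1, Mul(I, Add(2, -16), Pow(11, Rational(1, 2))))) = Add(431, Mul(-1, Mul(I, -14, Pow(11, Rational(1, 2))))) = Add(431, Mul(-1, Mul(-14, I, Pow(11, Rational(1, 2))))) = Add(431, Mul(14, I, Pow(11, Rational(1, 2))))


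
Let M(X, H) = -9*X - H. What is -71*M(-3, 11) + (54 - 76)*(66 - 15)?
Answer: -2258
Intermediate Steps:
M(X, H) = -H - 9*X
-71*M(-3, 11) + (54 - 76)*(66 - 15) = -71*(-1*11 - 9*(-3)) + (54 - 76)*(66 - 15) = -71*(-11 + 27) - 22*51 = -71*16 - 1122 = -1136 - 1122 = -2258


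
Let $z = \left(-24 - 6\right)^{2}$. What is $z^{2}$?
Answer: $810000$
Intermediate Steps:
$z = 900$ ($z = \left(-24 - 6\right)^{2} = \left(-30\right)^{2} = 900$)
$z^{2} = 900^{2} = 810000$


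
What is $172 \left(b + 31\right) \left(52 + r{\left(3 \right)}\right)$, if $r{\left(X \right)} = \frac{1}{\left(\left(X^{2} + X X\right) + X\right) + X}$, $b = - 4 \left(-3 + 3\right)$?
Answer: $\frac{1664917}{6} \approx 2.7749 \cdot 10^{5}$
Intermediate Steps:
$b = 0$ ($b = \left(-4\right) 0 = 0$)
$r{\left(X \right)} = \frac{1}{2 X + 2 X^{2}}$ ($r{\left(X \right)} = \frac{1}{\left(\left(X^{2} + X^{2}\right) + X\right) + X} = \frac{1}{\left(2 X^{2} + X\right) + X} = \frac{1}{\left(X + 2 X^{2}\right) + X} = \frac{1}{2 X + 2 X^{2}}$)
$172 \left(b + 31\right) \left(52 + r{\left(3 \right)}\right) = 172 \left(0 + 31\right) \left(52 + \frac{1}{2 \cdot 3 \left(1 + 3\right)}\right) = 172 \cdot 31 \left(52 + \frac{1}{2} \cdot \frac{1}{3} \cdot \frac{1}{4}\right) = 172 \cdot 31 \left(52 + \frac{1}{24}\right) = 172 \cdot 31 \cdot \frac{1249}{24} = 172 \cdot \frac{38719}{24} = \frac{1664917}{6}$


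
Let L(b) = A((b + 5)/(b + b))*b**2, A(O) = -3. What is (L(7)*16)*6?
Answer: -14112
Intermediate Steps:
L(b) = -3*b**2
(L(7)*16)*6 = (-3*7**2*16)*6 = (-3*49*16)*6 = -147*16*6 = -2352*6 = -14112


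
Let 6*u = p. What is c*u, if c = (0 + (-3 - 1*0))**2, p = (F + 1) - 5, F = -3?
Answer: -21/2 ≈ -10.500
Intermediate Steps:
p = -7 (p = (-3 + 1) - 5 = -2 - 5 = -7)
c = 9 (c = (0 + (-3 + 0))**2 = (0 - 3)**2 = (-3)**2 = 9)
u = -7/6 (u = (1/6)*(-7) = -7/6 ≈ -1.1667)
c*u = 9*(-7/6) = -21/2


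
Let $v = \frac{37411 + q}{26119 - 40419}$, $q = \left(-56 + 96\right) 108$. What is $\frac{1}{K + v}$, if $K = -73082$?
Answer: $- \frac{14300}{1045114331} \approx -1.3683 \cdot 10^{-5}$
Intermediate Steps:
$q = 4320$ ($q = 40 \cdot 108 = 4320$)
$v = - \frac{41731}{14300}$ ($v = \frac{37411 + 4320}{26119 - 40419} = \frac{41731}{-14300} = 41731 \left(- \frac{1}{14300}\right) = - \frac{41731}{14300} \approx -2.9183$)
$\frac{1}{K + v} = \frac{1}{-73082 - \frac{41731}{14300}} = \frac{1}{- \frac{1045114331}{14300}} = - \frac{14300}{1045114331}$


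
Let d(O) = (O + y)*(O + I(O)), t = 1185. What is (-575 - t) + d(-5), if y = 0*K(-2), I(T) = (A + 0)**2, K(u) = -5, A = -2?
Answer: -1755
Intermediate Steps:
I(T) = 4 (I(T) = (-2 + 0)**2 = (-2)**2 = 4)
y = 0 (y = 0*(-5) = 0)
d(O) = O*(4 + O) (d(O) = (O + 0)*(O + 4) = O*(4 + O))
(-575 - t) + d(-5) = (-575 - 1*1185) - 5*(4 - 5) = (-575 - 1185) - 5*(-1) = -1760 + 5 = -1755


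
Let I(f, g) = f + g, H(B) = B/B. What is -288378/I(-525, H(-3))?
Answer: 144189/262 ≈ 550.34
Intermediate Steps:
H(B) = 1
-288378/I(-525, H(-3)) = -288378/(-525 + 1) = -288378/(-524) = -288378*(-1/524) = 144189/262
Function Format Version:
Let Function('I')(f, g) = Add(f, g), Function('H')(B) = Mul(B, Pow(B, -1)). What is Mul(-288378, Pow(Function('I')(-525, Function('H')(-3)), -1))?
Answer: Rational(144189, 262) ≈ 550.34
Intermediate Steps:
Function('H')(B) = 1
Mul(-288378, Pow(Function('I')(-525, Function('H')(-3)), -1)) = Mul(-288378, Pow(Add(-525, 1), -1)) = Mul(-288378, Pow(-524, -1)) = Mul(-288378, Rational(-1, 524)) = Rational(144189, 262)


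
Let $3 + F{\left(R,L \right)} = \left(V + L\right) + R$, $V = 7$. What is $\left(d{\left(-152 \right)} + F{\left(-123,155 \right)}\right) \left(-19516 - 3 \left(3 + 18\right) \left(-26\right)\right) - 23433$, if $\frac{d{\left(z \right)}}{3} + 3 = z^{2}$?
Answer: $-1239666075$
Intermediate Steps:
$d{\left(z \right)} = -9 + 3 z^{2}$
$F{\left(R,L \right)} = 4 + L + R$ ($F{\left(R,L \right)} = -3 + \left(\left(7 + L\right) + R\right) = -3 + \left(7 + L + R\right) = 4 + L + R$)
$\left(d{\left(-152 \right)} + F{\left(-123,155 \right)}\right) \left(-19516 - 3 \left(3 + 18\right) \left(-26\right)\right) - 23433 = \left(\left(-9 + 3 \left(-152\right)^{2}\right) + \left(4 + 155 - 123\right)\right) \left(-19516 - 3 \left(3 + 18\right) \left(-26\right)\right) - 23433 = \left(\left(-9 + 3 \cdot 23104\right) + 36\right) \left(-19516 - 3 \cdot 21 \left(-26\right)\right) - 23433 = \left(\left(-9 + 69312\right) + 36\right) \left(-19516 - -1638\right) - 23433 = \left(69303 + 36\right) \left(-19516 + 1638\right) - 23433 = 69339 \left(-17878\right) - 23433 = -1239642642 - 23433 = -1239666075$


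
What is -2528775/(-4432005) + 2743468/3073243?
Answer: 442902310237/302680629827 ≈ 1.4633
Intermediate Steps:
-2528775/(-4432005) + 2743468/3073243 = -2528775*(-1/4432005) + 2743468*(1/3073243) = 56195/98489 + 2743468/3073243 = 442902310237/302680629827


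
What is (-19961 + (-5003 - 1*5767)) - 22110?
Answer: -52841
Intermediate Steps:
(-19961 + (-5003 - 1*5767)) - 22110 = (-19961 + (-5003 - 5767)) - 22110 = (-19961 - 10770) - 22110 = -30731 - 22110 = -52841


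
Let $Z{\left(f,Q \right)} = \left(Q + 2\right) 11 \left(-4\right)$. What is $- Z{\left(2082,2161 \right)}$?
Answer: $95172$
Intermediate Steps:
$Z{\left(f,Q \right)} = -88 - 44 Q$ ($Z{\left(f,Q \right)} = \left(2 + Q\right) 11 \left(-4\right) = \left(22 + 11 Q\right) \left(-4\right) = -88 - 44 Q$)
$- Z{\left(2082,2161 \right)} = - (-88 - 95084) = \left(-1\right) \left(-95172\right) = 95172$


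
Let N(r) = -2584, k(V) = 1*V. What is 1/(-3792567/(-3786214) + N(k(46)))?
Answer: -3786214/9779784409 ≈ -0.00038715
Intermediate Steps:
k(V) = V
1/(-3792567/(-3786214) + N(k(46))) = 1/(-3792567/(-3786214) - 2584) = 1/(-3792567*(-1/3786214) - 2584) = 1/(3792567/3786214 - 2584) = 1/(-9779784409/3786214) = -3786214/9779784409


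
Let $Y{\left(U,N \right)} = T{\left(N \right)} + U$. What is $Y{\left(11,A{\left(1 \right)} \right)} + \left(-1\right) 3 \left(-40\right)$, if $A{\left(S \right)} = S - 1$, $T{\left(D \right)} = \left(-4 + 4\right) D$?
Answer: $131$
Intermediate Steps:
$T{\left(D \right)} = 0$ ($T{\left(D \right)} = 0 D = 0$)
$A{\left(S \right)} = -1 + S$
$Y{\left(U,N \right)} = U$ ($Y{\left(U,N \right)} = 0 + U = U$)
$Y{\left(11,A{\left(1 \right)} \right)} + \left(-1\right) 3 \left(-40\right) = 11 + \left(-1\right) 3 \left(-40\right) = 11 - -120 = 11 + 120 = 131$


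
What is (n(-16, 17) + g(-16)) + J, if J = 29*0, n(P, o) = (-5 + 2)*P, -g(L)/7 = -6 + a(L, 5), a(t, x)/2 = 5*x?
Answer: -260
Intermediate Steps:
a(t, x) = 10*x (a(t, x) = 2*(5*x) = 10*x)
g(L) = -308 (g(L) = -7*(-6 + 10*5) = -7*(-6 + 50) = -7*44 = -308)
n(P, o) = -3*P
J = 0
(n(-16, 17) + g(-16)) + J = (-3*(-16) - 308) + 0 = (48 - 308) + 0 = -260 + 0 = -260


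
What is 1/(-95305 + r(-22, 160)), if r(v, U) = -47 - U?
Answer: -1/95512 ≈ -1.0470e-5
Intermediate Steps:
1/(-95305 + r(-22, 160)) = 1/(-95305 + (-47 - 1*160)) = 1/(-95305 + (-47 - 160)) = 1/(-95305 - 207) = 1/(-95512) = -1/95512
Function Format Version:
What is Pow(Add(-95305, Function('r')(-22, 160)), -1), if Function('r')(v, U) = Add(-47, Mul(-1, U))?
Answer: Rational(-1, 95512) ≈ -1.0470e-5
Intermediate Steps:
Pow(Add(-95305, Function('r')(-22, 160)), -1) = Pow(Add(-95305, Add(-47, Mul(-1, 160))), -1) = Pow(Add(-95305, Add(-47, -160)), -1) = Pow(Add(-95305, -207), -1) = Pow(-95512, -1) = Rational(-1, 95512)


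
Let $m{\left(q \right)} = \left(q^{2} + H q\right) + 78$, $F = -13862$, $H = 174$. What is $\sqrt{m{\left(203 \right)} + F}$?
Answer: $\sqrt{62747} \approx 250.49$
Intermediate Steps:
$m{\left(q \right)} = 78 + q^{2} + 174 q$ ($m{\left(q \right)} = \left(q^{2} + 174 q\right) + 78 = 78 + q^{2} + 174 q$)
$\sqrt{m{\left(203 \right)} + F} = \sqrt{\left(78 + 203^{2} + 174 \cdot 203\right) - 13862} = \sqrt{\left(78 + 41209 + 35322\right) - 13862} = \sqrt{76609 - 13862} = \sqrt{62747}$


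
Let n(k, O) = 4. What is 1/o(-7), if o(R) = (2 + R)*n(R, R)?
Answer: -1/20 ≈ -0.050000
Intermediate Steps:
o(R) = 8 + 4*R (o(R) = (2 + R)*4 = 8 + 4*R)
1/o(-7) = 1/(8 + 4*(-7)) = 1/(8 - 28) = 1/(-20) = -1/20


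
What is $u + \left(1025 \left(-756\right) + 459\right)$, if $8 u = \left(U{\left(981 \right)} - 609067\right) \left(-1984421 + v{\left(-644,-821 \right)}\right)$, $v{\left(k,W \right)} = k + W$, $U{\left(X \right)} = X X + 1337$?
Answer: $- \frac{352131466797}{4} \approx -8.8033 \cdot 10^{10}$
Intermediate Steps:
$U{\left(X \right)} = 1337 + X^{2}$ ($U{\left(X \right)} = X^{2} + 1337 = 1337 + X^{2}$)
$v{\left(k,W \right)} = W + k$
$u = - \frac{352128369033}{4}$ ($u = \frac{\left(\left(1337 + 981^{2}\right) - 609067\right) \left(-1984421 - 1465\right)}{8} = \frac{\left(\left(1337 + 962361\right) - 609067\right) \left(-1984421 - 1465\right)}{8} = \frac{\left(963698 - 609067\right) \left(-1985886\right)}{8} = \frac{354631 \left(-1985886\right)}{8} = \frac{1}{8} \left(-704256738066\right) = - \frac{352128369033}{4} \approx -8.8032 \cdot 10^{10}$)
$u + \left(1025 \left(-756\right) + 459\right) = - \frac{352128369033}{4} + \left(1025 \left(-756\right) + 459\right) = - \frac{352128369033}{4} + \left(-774900 + 459\right) = - \frac{352128369033}{4} - 774441 = - \frac{352131466797}{4}$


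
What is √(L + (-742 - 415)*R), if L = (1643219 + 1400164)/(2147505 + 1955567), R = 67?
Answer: I*√81564710559943370/1025768 ≈ 278.42*I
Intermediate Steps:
L = 3043383/4103072 ≈ 0.74173
√(L + (-742 - 415)*R) = √(3043383/4103072 + (-742 - 415)*67) = √(3043383/4103072 - 1157*67) = √(3043383/4103072 - 77519) = √(-318062994985/4103072) = I*√81564710559943370/1025768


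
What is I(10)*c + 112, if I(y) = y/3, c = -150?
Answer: -388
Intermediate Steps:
I(y) = y/3 (I(y) = y*(1/3) = y/3)
I(10)*c + 112 = ((1/3)*10)*(-150) + 112 = (10/3)*(-150) + 112 = -500 + 112 = -388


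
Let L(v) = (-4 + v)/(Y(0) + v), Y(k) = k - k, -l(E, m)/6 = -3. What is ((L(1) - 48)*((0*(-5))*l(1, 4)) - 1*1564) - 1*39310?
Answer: -40874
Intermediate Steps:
l(E, m) = 18 (l(E, m) = -6*(-3) = 18)
Y(k) = 0
L(v) = (-4 + v)/v (L(v) = (-4 + v)/(0 + v) = (-4 + v)/v)
((L(1) - 48)*((0*(-5))*l(1, 4)) - 1*1564) - 1*39310 = (((-4 + 1)/1 - 48)*((0*(-5))*18) - 1*1564) - 1*39310 = ((1*(-3) - 48)*(0*18) - 1564) - 39310 = ((-3 - 48)*0 - 1564) - 39310 = (-51*0 - 1564) - 39310 = (0 - 1564) - 39310 = -1564 - 39310 = -40874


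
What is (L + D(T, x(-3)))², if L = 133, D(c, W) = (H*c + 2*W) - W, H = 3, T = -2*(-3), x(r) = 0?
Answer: 22801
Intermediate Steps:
T = 6
D(c, W) = W + 3*c (D(c, W) = (3*c + 2*W) - W = (2*W + 3*c) - W = W + 3*c)
(L + D(T, x(-3)))² = (133 + (0 + 3*6))² = (133 + (0 + 18))² = (133 + 18)² = 151² = 22801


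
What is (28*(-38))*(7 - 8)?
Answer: 1064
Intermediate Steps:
(28*(-38))*(7 - 8) = -1064*(-1) = 1064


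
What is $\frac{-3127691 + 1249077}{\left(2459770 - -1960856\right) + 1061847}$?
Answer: $- \frac{1878614}{5482473} \approx -0.34266$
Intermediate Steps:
$\frac{-3127691 + 1249077}{\left(2459770 - -1960856\right) + 1061847} = - \frac{1878614}{\left(2459770 + 1960856\right) + 1061847} = - \frac{1878614}{4420626 + 1061847} = - \frac{1878614}{5482473}$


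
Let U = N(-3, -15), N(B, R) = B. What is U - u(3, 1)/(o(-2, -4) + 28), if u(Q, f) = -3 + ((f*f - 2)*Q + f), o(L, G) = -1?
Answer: -76/27 ≈ -2.8148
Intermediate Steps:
u(Q, f) = -3 + f + Q*(-2 + f²) (u(Q, f) = -3 + ((f² - 2)*Q + f) = -3 + ((-2 + f²)*Q + f) = -3 + (Q*(-2 + f²) + f) = -3 + (f + Q*(-2 + f²)) = -3 + f + Q*(-2 + f²))
U = -3
U - u(3, 1)/(o(-2, -4) + 28) = -3 - (-3 + 1 - 2*3 + 3*1²)/(-1 + 28) = -3 - (-3 + 1 - 6 + 3*1)/27 = -3 - (-3 + 1 - 6 + 3)/27 = -3 - (-5)/27 = -3 - 1*(-5/27) = -3 + 5/27 = -76/27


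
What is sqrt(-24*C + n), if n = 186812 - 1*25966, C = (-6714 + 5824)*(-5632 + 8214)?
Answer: sqrt(55312366) ≈ 7437.2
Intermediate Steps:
C = -2297980 (C = -890*2582 = -2297980)
n = 160846 (n = 186812 - 25966 = 160846)
sqrt(-24*C + n) = sqrt(-24*(-2297980) + 160846) = sqrt(55151520 + 160846) = sqrt(55312366)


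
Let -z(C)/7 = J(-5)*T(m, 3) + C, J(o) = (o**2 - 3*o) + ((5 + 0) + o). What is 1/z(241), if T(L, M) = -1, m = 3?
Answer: -1/1407 ≈ -0.00071073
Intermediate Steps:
J(o) = 5 + o**2 - 2*o (J(o) = (o**2 - 3*o) + (5 + o) = 5 + o**2 - 2*o)
z(C) = 280 - 7*C (z(C) = -7*((5 + (-5)**2 - 2*(-5))*(-1) + C) = -7*((5 + 25 + 10)*(-1) + C) = -7*(40*(-1) + C) = -7*(-40 + C) = 280 - 7*C)
1/z(241) = 1/(280 - 7*241) = 1/(280 - 1687) = 1/(-1407) = -1/1407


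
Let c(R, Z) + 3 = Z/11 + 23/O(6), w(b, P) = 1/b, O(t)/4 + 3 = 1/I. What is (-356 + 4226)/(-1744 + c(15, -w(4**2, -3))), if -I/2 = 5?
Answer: -21114720/9541783 ≈ -2.2129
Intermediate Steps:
I = -10 (I = -2*5 = -10)
O(t) = -62/5 (O(t) = -12 + 4/(-10) = -12 + 4*(-1/10) = -12 - 2/5 = -62/5)
c(R, Z) = -301/62 + Z/11 (c(R, Z) = -3 + (Z/11 + 23/(-62/5)) = -3 + (Z*(1/11) + 23*(-5/62)) = -3 + (Z/11 - 115/62) = -3 + (-115/62 + Z/11) = -301/62 + Z/11)
(-356 + 4226)/(-1744 + c(15, -w(4**2, -3))) = (-356 + 4226)/(-1744 + (-301/62 + (-1/(4**2))/11)) = 3870/(-1744 + (-301/62 + (-1/16)/11)) = 3870/(-1744 + (-301/62 + (-1*1/16)/11)) = 3870/(-1744 + (-301/62 + (1/11)*(-1/16))) = 3870/(-1744 + (-301/62 - 1/176)) = 3870/(-1744 - 26519/5456) = 3870/(-9541783/5456) = 3870*(-5456/9541783) = -21114720/9541783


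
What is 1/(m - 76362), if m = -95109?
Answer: -1/171471 ≈ -5.8319e-6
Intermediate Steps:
1/(m - 76362) = 1/(-95109 - 76362) = 1/(-171471) = -1/171471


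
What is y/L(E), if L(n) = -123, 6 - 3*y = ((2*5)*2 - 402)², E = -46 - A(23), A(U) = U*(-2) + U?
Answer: 145918/369 ≈ 395.44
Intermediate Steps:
A(U) = -U (A(U) = -2*U + U = -U)
E = -23 (E = -46 - (-1)*23 = -46 - 1*(-23) = -46 + 23 = -23)
y = -145918/3 (y = 2 - ((2*5)*2 - 402)²/3 = 2 - (10*2 - 402)²/3 = 2 - (20 - 402)²/3 = 2 - ⅓*(-382)² = 2 - ⅓*145924 = 2 - 145924/3 = -145918/3 ≈ -48639.)
y/L(E) = -145918/3/(-123) = -145918/3*(-1/123) = 145918/369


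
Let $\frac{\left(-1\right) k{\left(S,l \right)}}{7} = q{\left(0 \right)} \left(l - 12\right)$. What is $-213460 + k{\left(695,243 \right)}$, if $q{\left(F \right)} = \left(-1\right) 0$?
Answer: $-213460$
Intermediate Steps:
$q{\left(F \right)} = 0$
$k{\left(S,l \right)} = 0$ ($k{\left(S,l \right)} = - 7 \cdot 0 \left(l - 12\right) = - 7 \cdot 0 \left(-12 + l\right) = \left(-7\right) 0 = 0$)
$-213460 + k{\left(695,243 \right)} = -213460 + 0 = -213460$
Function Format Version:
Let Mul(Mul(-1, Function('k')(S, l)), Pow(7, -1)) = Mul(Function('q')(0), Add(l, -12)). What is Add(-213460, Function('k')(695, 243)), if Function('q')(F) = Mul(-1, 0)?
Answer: -213460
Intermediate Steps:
Function('q')(F) = 0
Function('k')(S, l) = 0 (Function('k')(S, l) = Mul(-7, Mul(0, Add(l, -12))) = Mul(-7, Mul(0, Add(-12, l))) = Mul(-7, 0) = 0)
Add(-213460, Function('k')(695, 243)) = Add(-213460, 0) = -213460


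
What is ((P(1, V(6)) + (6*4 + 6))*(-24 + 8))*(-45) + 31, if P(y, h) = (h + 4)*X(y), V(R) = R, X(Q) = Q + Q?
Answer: 36031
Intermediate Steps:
X(Q) = 2*Q
P(y, h) = 2*y*(4 + h) (P(y, h) = (h + 4)*(2*y) = (4 + h)*(2*y) = 2*y*(4 + h))
((P(1, V(6)) + (6*4 + 6))*(-24 + 8))*(-45) + 31 = ((2*1*(4 + 6) + (6*4 + 6))*(-24 + 8))*(-45) + 31 = ((2*1*10 + (24 + 6))*(-16))*(-45) + 31 = ((20 + 30)*(-16))*(-45) + 31 = (50*(-16))*(-45) + 31 = -800*(-45) + 31 = 36000 + 31 = 36031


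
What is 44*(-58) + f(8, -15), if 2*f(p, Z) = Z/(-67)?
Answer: -341953/134 ≈ -2551.9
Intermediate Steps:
f(p, Z) = -Z/134 (f(p, Z) = (Z/(-67))/2 = (Z*(-1/67))/2 = (-Z/67)/2 = -Z/134)
44*(-58) + f(8, -15) = 44*(-58) - 1/134*(-15) = -2552 + 15/134 = -341953/134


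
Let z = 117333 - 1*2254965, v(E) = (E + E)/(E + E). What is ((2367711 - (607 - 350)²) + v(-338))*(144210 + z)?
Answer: -4588185660786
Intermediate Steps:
v(E) = 1 (v(E) = (2*E)/((2*E)) = (2*E)*(1/(2*E)) = 1)
z = -2137632 (z = 117333 - 2254965 = -2137632)
((2367711 - (607 - 350)²) + v(-338))*(144210 + z) = ((2367711 - (607 - 350)²) + 1)*(144210 - 2137632) = ((2367711 - 1*257²) + 1)*(-1993422) = ((2367711 - 1*66049) + 1)*(-1993422) = ((2367711 - 66049) + 1)*(-1993422) = (2301662 + 1)*(-1993422) = 2301663*(-1993422) = -4588185660786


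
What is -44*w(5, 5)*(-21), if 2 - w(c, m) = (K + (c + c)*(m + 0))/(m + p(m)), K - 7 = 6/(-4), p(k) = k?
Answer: -16401/5 ≈ -3280.2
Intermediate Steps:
K = 11/2 (K = 7 + 6/(-4) = 7 + 6*(-¼) = 7 - 3/2 = 11/2 ≈ 5.5000)
w(c, m) = 2 - (11/2 + 2*c*m)/(2*m) (w(c, m) = 2 - (11/2 + (c + c)*(m + 0))/(m + m) = 2 - (11/2 + (2*c)*m)/(2*m) = 2 - (11/2 + 2*c*m)*1/(2*m) = 2 - (11/2 + 2*c*m)/(2*m))
-44*w(5, 5)*(-21) = -44*(2 - 1*5 - 11/4/5)*(-21) = -44*(2 - 5 - 11/4*⅕)*(-21) = -44*(2 - 5 - 11/20)*(-21) = -44*(-71/20)*(-21) = (781/5)*(-21) = -16401/5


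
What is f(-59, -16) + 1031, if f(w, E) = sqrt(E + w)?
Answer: 1031 + 5*I*sqrt(3) ≈ 1031.0 + 8.6602*I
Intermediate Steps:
f(-59, -16) + 1031 = sqrt(-16 - 59) + 1031 = sqrt(-75) + 1031 = 5*I*sqrt(3) + 1031 = 1031 + 5*I*sqrt(3)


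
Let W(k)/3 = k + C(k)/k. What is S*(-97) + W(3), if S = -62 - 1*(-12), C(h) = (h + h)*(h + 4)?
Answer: 4901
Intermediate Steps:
C(h) = 2*h*(4 + h) (C(h) = (2*h)*(4 + h) = 2*h*(4 + h))
S = -50 (S = -62 + 12 = -50)
W(k) = 24 + 9*k (W(k) = 3*(k + (2*k*(4 + k))/k) = 3*(k + (8 + 2*k)) = 3*(8 + 3*k) = 24 + 9*k)
S*(-97) + W(3) = -50*(-97) + (24 + 9*3) = 4850 + (24 + 27) = 4850 + 51 = 4901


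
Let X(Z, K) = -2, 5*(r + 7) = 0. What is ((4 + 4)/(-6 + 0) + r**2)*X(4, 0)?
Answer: -286/3 ≈ -95.333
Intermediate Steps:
r = -7 (r = -7 + (1/5)*0 = -7 + 0 = -7)
((4 + 4)/(-6 + 0) + r**2)*X(4, 0) = ((4 + 4)/(-6 + 0) + (-7)**2)*(-2) = (8/(-6) + 49)*(-2) = (8*(-1/6) + 49)*(-2) = (-4/3 + 49)*(-2) = (143/3)*(-2) = -286/3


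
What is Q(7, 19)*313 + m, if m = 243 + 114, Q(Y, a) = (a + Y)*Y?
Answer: 57323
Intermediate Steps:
Q(Y, a) = Y*(Y + a) (Q(Y, a) = (Y + a)*Y = Y*(Y + a))
m = 357
Q(7, 19)*313 + m = (7*(7 + 19))*313 + 357 = (7*26)*313 + 357 = 182*313 + 357 = 56966 + 357 = 57323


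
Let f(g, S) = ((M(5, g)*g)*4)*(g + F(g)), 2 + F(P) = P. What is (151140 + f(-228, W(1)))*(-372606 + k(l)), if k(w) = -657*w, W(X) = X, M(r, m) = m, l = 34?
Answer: 37552676781312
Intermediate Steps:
F(P) = -2 + P
f(g, S) = 4*g²*(-2 + 2*g) (f(g, S) = ((g*g)*4)*(g + (-2 + g)) = (g²*4)*(-2 + 2*g) = (4*g²)*(-2 + 2*g) = 4*g²*(-2 + 2*g))
(151140 + f(-228, W(1)))*(-372606 + k(l)) = (151140 + 8*(-228)²*(-1 - 228))*(-372606 - 657*34) = (151140 + 8*51984*(-229))*(-372606 - 22338) = (151140 - 95234688)*(-394944) = -95083548*(-394944) = 37552676781312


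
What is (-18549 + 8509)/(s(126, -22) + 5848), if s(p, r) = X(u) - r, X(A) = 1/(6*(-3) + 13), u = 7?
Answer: -50200/29349 ≈ -1.7104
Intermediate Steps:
X(A) = -⅕ (X(A) = 1/(-18 + 13) = 1/(-5) = -⅕)
s(p, r) = -⅕ - r
(-18549 + 8509)/(s(126, -22) + 5848) = (-18549 + 8509)/((-⅕ - 1*(-22)) + 5848) = -10040/((-⅕ + 22) + 5848) = -10040/(109/5 + 5848) = -10040/29349/5 = -10040*5/29349 = -50200/29349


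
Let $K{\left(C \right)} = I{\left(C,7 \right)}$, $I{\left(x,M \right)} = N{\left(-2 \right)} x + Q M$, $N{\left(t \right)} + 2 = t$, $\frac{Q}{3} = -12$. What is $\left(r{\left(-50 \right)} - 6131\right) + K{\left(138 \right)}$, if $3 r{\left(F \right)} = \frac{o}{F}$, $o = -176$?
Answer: $- \frac{520037}{75} \approx -6933.8$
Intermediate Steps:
$Q = -36$ ($Q = 3 \left(-12\right) = -36$)
$N{\left(t \right)} = -2 + t$
$I{\left(x,M \right)} = - 36 M - 4 x$ ($I{\left(x,M \right)} = \left(-2 - 2\right) x - 36 M = - 4 x - 36 M = - 36 M - 4 x$)
$K{\left(C \right)} = -252 - 4 C$ ($K{\left(C \right)} = \left(-36\right) 7 - 4 C = -252 - 4 C$)
$r{\left(F \right)} = - \frac{176}{3 F}$ ($r{\left(F \right)} = \frac{\left(-176\right) \frac{1}{F}}{3} = - \frac{176}{3 F}$)
$\left(r{\left(-50 \right)} - 6131\right) + K{\left(138 \right)} = \left(- \frac{176}{3 \left(-50\right)} - 6131\right) - 804 = \left(\left(- \frac{176}{3}\right) \left(- \frac{1}{50}\right) - 6131\right) - 804 = \left(\frac{88}{75} - 6131\right) - 804 = - \frac{459737}{75} - 804 = - \frac{520037}{75}$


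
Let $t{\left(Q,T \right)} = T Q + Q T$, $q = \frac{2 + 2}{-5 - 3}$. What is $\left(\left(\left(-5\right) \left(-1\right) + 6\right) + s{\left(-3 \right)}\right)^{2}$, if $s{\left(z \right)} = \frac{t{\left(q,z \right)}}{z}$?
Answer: $100$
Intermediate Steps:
$q = - \frac{1}{2}$ ($q = \frac{4}{-8} = 4 \left(- \frac{1}{8}\right) = - \frac{1}{2} \approx -0.5$)
$t{\left(Q,T \right)} = 2 Q T$ ($t{\left(Q,T \right)} = Q T + Q T = 2 Q T$)
$s{\left(z \right)} = -1$ ($s{\left(z \right)} = \frac{2 \left(- \frac{1}{2}\right) z}{z} = \frac{\left(-1\right) z}{z} = -1$)
$\left(\left(\left(-5\right) \left(-1\right) + 6\right) + s{\left(-3 \right)}\right)^{2} = \left(\left(\left(-5\right) \left(-1\right) + 6\right) - 1\right)^{2} = \left(\left(5 + 6\right) - 1\right)^{2} = \left(11 - 1\right)^{2} = 10^{2} = 100$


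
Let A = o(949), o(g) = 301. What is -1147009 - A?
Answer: -1147310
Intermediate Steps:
A = 301
-1147009 - A = -1147009 - 1*301 = -1147009 - 301 = -1147310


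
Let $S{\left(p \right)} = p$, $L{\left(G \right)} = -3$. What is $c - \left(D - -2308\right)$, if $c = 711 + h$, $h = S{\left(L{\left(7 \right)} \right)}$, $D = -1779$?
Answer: $179$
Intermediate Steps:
$h = -3$
$c = 708$ ($c = 711 - 3 = 708$)
$c - \left(D - -2308\right) = 708 - \left(-1779 - -2308\right) = 708 - \left(-1779 + 2308\right) = 708 - 529 = 179$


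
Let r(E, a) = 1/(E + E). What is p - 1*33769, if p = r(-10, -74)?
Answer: -675381/20 ≈ -33769.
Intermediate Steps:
r(E, a) = 1/(2*E)
p = -1/20 (p = (½)/(-10) = (½)*(-⅒) = -1/20 ≈ -0.050000)
p - 1*33769 = -1/20 - 1*33769 = -1/20 - 33769 = -675381/20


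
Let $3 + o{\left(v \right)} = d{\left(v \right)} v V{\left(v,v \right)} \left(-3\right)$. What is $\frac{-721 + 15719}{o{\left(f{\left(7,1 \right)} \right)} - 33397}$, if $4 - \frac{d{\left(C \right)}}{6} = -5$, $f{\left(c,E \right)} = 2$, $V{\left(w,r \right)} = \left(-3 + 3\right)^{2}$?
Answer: $- \frac{7499}{16700} \approx -0.44904$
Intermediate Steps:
$V{\left(w,r \right)} = 0$ ($V{\left(w,r \right)} = 0^{2} = 0$)
$d{\left(C \right)} = 54$ ($d{\left(C \right)} = 24 - -30 = 24 + 30 = 54$)
$o{\left(v \right)} = -3$ ($o{\left(v \right)} = -3 + 54 v 0 \left(-3\right) = -3 + 0 \left(-3\right) = -3 + 0 = -3$)
$\frac{-721 + 15719}{o{\left(f{\left(7,1 \right)} \right)} - 33397} = \frac{-721 + 15719}{-3 - 33397} = \frac{14998}{-33400} = 14998 \left(- \frac{1}{33400}\right) = - \frac{7499}{16700}$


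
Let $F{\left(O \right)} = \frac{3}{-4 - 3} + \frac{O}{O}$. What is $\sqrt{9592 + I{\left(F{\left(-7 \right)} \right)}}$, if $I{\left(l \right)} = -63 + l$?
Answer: $\frac{\sqrt{466949}}{7} \approx 97.62$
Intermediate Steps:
$F{\left(O \right)} = \frac{4}{7}$ ($F{\left(O \right)} = \frac{3}{-7} + 1 = 3 \left(- \frac{1}{7}\right) + 1 = - \frac{3}{7} + 1 = \frac{4}{7}$)
$\sqrt{9592 + I{\left(F{\left(-7 \right)} \right)}} = \sqrt{9592 + \left(-63 + \frac{4}{7}\right)} = \sqrt{9592 - \frac{437}{7}} = \sqrt{\frac{66707}{7}} = \frac{\sqrt{466949}}{7}$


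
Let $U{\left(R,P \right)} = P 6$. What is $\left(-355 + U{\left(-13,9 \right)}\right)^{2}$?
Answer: $90601$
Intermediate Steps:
$U{\left(R,P \right)} = 6 P$
$\left(-355 + U{\left(-13,9 \right)}\right)^{2} = \left(-355 + 6 \cdot 9\right)^{2} = \left(-355 + 54\right)^{2} = \left(-301\right)^{2} = 90601$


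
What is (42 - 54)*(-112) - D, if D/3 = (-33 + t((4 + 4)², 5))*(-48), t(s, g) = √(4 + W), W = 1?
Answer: -3408 + 144*√5 ≈ -3086.0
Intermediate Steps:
t(s, g) = √5 (t(s, g) = √(4 + 1) = √5)
D = 4752 - 144*√5 (D = 3*((-33 + √5)*(-48)) = 3*(1584 - 48*√5) = 4752 - 144*√5 ≈ 4430.0)
(42 - 54)*(-112) - D = (42 - 54)*(-112) - (4752 - 144*√5) = -12*(-112) + (-4752 + 144*√5) = 1344 + (-4752 + 144*√5) = -3408 + 144*√5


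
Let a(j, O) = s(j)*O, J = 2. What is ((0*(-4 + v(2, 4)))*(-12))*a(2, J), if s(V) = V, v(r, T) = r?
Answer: 0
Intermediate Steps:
a(j, O) = O*j (a(j, O) = j*O = O*j)
((0*(-4 + v(2, 4)))*(-12))*a(2, J) = ((0*(-4 + 2))*(-12))*(2*2) = ((0*(-2))*(-12))*4 = (0*(-12))*4 = 0*4 = 0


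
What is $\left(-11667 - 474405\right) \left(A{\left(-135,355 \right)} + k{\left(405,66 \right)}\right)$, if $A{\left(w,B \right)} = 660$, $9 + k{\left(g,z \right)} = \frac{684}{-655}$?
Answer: $- \frac{206931057912}{655} \approx -3.1593 \cdot 10^{8}$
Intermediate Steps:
$k{\left(g,z \right)} = - \frac{6579}{655}$ ($k{\left(g,z \right)} = -9 + \frac{684}{-655} = -9 + 684 \left(- \frac{1}{655}\right) = -9 - \frac{684}{655} = - \frac{6579}{655}$)
$\left(-11667 - 474405\right) \left(A{\left(-135,355 \right)} + k{\left(405,66 \right)}\right) = \left(-11667 - 474405\right) \left(660 - \frac{6579}{655}\right) = \left(-486072\right) \frac{425721}{655} = - \frac{206931057912}{655}$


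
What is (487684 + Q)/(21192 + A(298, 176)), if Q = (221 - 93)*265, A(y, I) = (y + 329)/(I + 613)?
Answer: 137181852/5573705 ≈ 24.612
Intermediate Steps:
A(y, I) = (329 + y)/(613 + I)
Q = 33920 (Q = 128*265 = 33920)
(487684 + Q)/(21192 + A(298, 176)) = (487684 + 33920)/(21192 + (329 + 298)/(613 + 176)) = 521604/(21192 + 627/789) = 521604/(21192 + (1/789)*627) = 521604/(21192 + 209/263) = 521604/(5573705/263) = 521604*(263/5573705) = 137181852/5573705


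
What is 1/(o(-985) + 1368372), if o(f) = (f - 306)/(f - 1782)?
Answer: 2767/3786286615 ≈ 7.3080e-7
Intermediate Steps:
o(f) = (-306 + f)/(-1782 + f)
1/(o(-985) + 1368372) = 1/((-306 - 985)/(-1782 - 985) + 1368372) = 1/(-1291/(-2767) + 1368372) = 1/(-1/2767*(-1291) + 1368372) = 1/(1291/2767 + 1368372) = 1/(3786286615/2767) = 2767/3786286615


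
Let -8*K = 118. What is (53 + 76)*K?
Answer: -7611/4 ≈ -1902.8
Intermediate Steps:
K = -59/4 (K = -1/8*118 = -59/4 ≈ -14.750)
(53 + 76)*K = (53 + 76)*(-59/4) = 129*(-59/4) = -7611/4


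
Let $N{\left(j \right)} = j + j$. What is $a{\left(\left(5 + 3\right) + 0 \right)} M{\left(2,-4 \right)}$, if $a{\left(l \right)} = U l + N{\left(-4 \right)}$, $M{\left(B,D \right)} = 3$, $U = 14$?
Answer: $312$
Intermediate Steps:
$N{\left(j \right)} = 2 j$
$a{\left(l \right)} = -8 + 14 l$ ($a{\left(l \right)} = 14 l + 2 \left(-4\right) = 14 l - 8 = -8 + 14 l$)
$a{\left(\left(5 + 3\right) + 0 \right)} M{\left(2,-4 \right)} = \left(-8 + 14 \left(\left(5 + 3\right) + 0\right)\right) 3 = \left(-8 + 14 \left(8 + 0\right)\right) 3 = \left(-8 + 14 \cdot 8\right) 3 = \left(-8 + 112\right) 3 = 104 \cdot 3 = 312$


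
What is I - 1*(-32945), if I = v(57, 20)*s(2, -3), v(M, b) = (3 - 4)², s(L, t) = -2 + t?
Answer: 32940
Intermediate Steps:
v(M, b) = 1 (v(M, b) = (-1)² = 1)
I = -5 (I = 1*(-2 - 3) = 1*(-5) = -5)
I - 1*(-32945) = -5 - 1*(-32945) = -5 + 32945 = 32940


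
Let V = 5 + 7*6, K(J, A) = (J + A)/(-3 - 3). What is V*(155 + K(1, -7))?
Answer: 7332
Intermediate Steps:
K(J, A) = -A/6 - J/6 (K(J, A) = (A + J)/(-6) = (A + J)*(-⅙) = -A/6 - J/6)
V = 47 (V = 5 + 42 = 47)
V*(155 + K(1, -7)) = 47*(155 + (-⅙*(-7) - ⅙*1)) = 47*(155 + (7/6 - ⅙)) = 47*(155 + 1) = 47*156 = 7332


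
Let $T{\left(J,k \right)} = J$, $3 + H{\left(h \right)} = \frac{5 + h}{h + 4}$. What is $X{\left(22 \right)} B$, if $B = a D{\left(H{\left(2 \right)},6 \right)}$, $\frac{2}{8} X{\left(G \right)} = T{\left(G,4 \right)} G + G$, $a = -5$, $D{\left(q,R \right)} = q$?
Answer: $\frac{55660}{3} \approx 18553.0$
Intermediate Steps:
$H{\left(h \right)} = -3 + \frac{5 + h}{4 + h}$ ($H{\left(h \right)} = -3 + \frac{5 + h}{h + 4} = -3 + \frac{5 + h}{4 + h}$)
$X{\left(G \right)} = 4 G + 4 G^{2}$ ($X{\left(G \right)} = 4 \left(G G + G\right) = 4 \left(G^{2} + G\right) = 4 \left(G + G^{2}\right) = 4 G + 4 G^{2}$)
$B = \frac{55}{6}$ ($B = - 5 \frac{-7 - 4}{4 + 2} = - 5 \frac{-7 - 4}{6} = - 5 \cdot \frac{1}{6} \left(-11\right) = \left(-5\right) \left(- \frac{11}{6}\right) = \frac{55}{6} \approx 9.1667$)
$X{\left(22 \right)} B = 4 \cdot 22 \left(1 + 22\right) \frac{55}{6} = 4 \cdot 22 \cdot 23 \cdot \frac{55}{6} = 2024 \cdot \frac{55}{6} = \frac{55660}{3}$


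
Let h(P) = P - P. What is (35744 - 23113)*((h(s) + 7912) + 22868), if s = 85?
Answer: 388782180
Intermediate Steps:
h(P) = 0
(35744 - 23113)*((h(s) + 7912) + 22868) = (35744 - 23113)*((0 + 7912) + 22868) = 12631*(7912 + 22868) = 12631*30780 = 388782180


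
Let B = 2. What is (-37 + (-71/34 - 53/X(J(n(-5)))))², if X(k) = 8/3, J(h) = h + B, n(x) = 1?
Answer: 64304361/18496 ≈ 3476.7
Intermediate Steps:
J(h) = 2 + h (J(h) = h + 2 = 2 + h)
X(k) = 8/3 (X(k) = 8*(⅓) = 8/3)
(-37 + (-71/34 - 53/X(J(n(-5)))))² = (-37 + (-71/34 - 53/8/3))² = (-37 + (-71*1/34 - 53*3/8))² = (-37 + (-71/34 - 159/8))² = (-37 - 2987/136)² = (-8019/136)² = 64304361/18496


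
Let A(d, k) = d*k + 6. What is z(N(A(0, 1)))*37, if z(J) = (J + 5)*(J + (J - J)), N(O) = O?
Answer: 2442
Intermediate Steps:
A(d, k) = 6 + d*k
z(J) = J*(5 + J) (z(J) = (5 + J)*(J + 0) = (5 + J)*J = J*(5 + J))
z(N(A(0, 1)))*37 = ((6 + 0*1)*(5 + (6 + 0*1)))*37 = ((6 + 0)*(5 + (6 + 0)))*37 = (6*(5 + 6))*37 = (6*11)*37 = 66*37 = 2442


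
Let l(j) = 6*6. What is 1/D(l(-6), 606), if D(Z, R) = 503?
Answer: 1/503 ≈ 0.0019881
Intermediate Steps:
l(j) = 36
1/D(l(-6), 606) = 1/503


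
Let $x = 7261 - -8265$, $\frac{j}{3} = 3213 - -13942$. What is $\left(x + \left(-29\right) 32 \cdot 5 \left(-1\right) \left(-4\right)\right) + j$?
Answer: $48431$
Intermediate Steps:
$j = 51465$ ($j = 3 \left(3213 - -13942\right) = 3 \left(3213 + 13942\right) = 3 \cdot 17155 = 51465$)
$x = 15526$ ($x = 7261 + 8265 = 15526$)
$\left(x + \left(-29\right) 32 \cdot 5 \left(-1\right) \left(-4\right)\right) + j = \left(15526 + \left(-29\right) 32 \cdot 5 \left(-1\right) \left(-4\right)\right) + 51465 = \left(15526 - 928 \left(\left(-5\right) \left(-4\right)\right)\right) + 51465 = \left(15526 - 18560\right) + 51465 = -3034 + 51465 = 48431$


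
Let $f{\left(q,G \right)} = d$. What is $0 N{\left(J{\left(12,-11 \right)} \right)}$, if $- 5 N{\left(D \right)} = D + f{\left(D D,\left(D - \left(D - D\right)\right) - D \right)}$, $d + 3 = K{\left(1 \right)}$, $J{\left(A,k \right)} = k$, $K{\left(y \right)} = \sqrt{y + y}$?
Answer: $0$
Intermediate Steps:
$K{\left(y \right)} = \sqrt{2} \sqrt{y}$ ($K{\left(y \right)} = \sqrt{2 y} = \sqrt{2} \sqrt{y}$)
$d = -3 + \sqrt{2}$ ($d = -3 + \sqrt{2} \sqrt{1} = -3 + \sqrt{2} \cdot 1 = -3 + \sqrt{2} \approx -1.5858$)
$f{\left(q,G \right)} = -3 + \sqrt{2}$
$N{\left(D \right)} = \frac{3}{5} - \frac{D}{5} - \frac{\sqrt{2}}{5}$ ($N{\left(D \right)} = - \frac{D - \left(3 - \sqrt{2}\right)}{5} = - \frac{-3 + D + \sqrt{2}}{5} = \frac{3}{5} - \frac{D}{5} - \frac{\sqrt{2}}{5}$)
$0 N{\left(J{\left(12,-11 \right)} \right)} = 0 \left(\frac{3}{5} - - \frac{11}{5} - \frac{\sqrt{2}}{5}\right) = 0 \left(\frac{3}{5} + \frac{11}{5} - \frac{\sqrt{2}}{5}\right) = 0 \left(\frac{14}{5} - \frac{\sqrt{2}}{5}\right) = 0$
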